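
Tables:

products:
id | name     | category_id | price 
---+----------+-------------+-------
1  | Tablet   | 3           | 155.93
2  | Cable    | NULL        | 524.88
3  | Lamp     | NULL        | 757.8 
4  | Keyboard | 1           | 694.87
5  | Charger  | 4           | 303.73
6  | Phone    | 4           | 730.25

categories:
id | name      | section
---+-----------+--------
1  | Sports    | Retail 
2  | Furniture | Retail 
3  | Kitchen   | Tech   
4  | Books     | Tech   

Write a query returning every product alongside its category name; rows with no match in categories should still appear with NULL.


LEFT JOIN keeps every row from products (the left table); where category_id has no match in categories, the category columns become NULL. Walk through each product:
  - product 1 (Tablet): category_id=3 -> matches Kitchen
  - product 2 (Cable): category_id=NULL, no match -> kept with NULL
  - product 3 (Lamp): category_id=NULL, no match -> kept with NULL
  - product 4 (Keyboard): category_id=1 -> matches Sports
  - product 5 (Charger): category_id=4 -> matches Books
  - product 6 (Phone): category_id=4 -> matches Books
All 6 rows appear; 2 have NULL category.

SQL:
SELECT a.name, b.name AS category
FROM products a
LEFT JOIN categories b ON a.category_id = b.id

Result:
name     | category
---------+---------
Tablet   | Kitchen 
Cable    | NULL    
Lamp     | NULL    
Keyboard | Sports  
Charger  | Books   
Phone    | Books   


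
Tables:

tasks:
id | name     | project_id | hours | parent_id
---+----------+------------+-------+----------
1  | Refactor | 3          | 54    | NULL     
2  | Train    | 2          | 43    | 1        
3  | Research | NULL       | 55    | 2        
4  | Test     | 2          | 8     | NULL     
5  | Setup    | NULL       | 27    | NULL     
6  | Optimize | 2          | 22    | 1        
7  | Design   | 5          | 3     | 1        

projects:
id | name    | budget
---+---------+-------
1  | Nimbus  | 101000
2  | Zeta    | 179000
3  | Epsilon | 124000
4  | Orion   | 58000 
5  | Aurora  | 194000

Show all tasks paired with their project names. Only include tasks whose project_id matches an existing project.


INNER JOIN keeps only tasks rows whose project_id matches an id in projects. Walk through each task:
  - task 1 (Refactor): project_id=3 -> matches Epsilon
  - task 2 (Train): project_id=2 -> matches Zeta
  - task 3 (Research): project_id=NULL, no match -> dropped
  - task 4 (Test): project_id=2 -> matches Zeta
  - task 5 (Setup): project_id=NULL, no match -> dropped
  - task 6 (Optimize): project_id=2 -> matches Zeta
  - task 7 (Design): project_id=5 -> matches Aurora
So 2 of 7 rows are dropped.

SQL:
SELECT a.name, b.name AS project
FROM tasks a
INNER JOIN projects b ON a.project_id = b.id

Result:
name     | project
---------+--------
Refactor | Epsilon
Train    | Zeta   
Test     | Zeta   
Optimize | Zeta   
Design   | Aurora 


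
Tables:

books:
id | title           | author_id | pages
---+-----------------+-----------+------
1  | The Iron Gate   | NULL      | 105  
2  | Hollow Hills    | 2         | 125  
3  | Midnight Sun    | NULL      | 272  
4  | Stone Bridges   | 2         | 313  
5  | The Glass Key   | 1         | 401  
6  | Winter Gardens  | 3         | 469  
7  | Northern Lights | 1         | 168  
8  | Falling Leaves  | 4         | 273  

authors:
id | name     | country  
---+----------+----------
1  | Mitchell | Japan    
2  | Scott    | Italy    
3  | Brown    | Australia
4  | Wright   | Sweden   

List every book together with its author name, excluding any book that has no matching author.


INNER JOIN keeps only books rows whose author_id matches an id in authors. Walk through each book:
  - book 1 (The Iron Gate): author_id=NULL, no match -> dropped
  - book 2 (Hollow Hills): author_id=2 -> matches Scott
  - book 3 (Midnight Sun): author_id=NULL, no match -> dropped
  - book 4 (Stone Bridges): author_id=2 -> matches Scott
  - book 5 (The Glass Key): author_id=1 -> matches Mitchell
  - book 6 (Winter Gardens): author_id=3 -> matches Brown
  - book 7 (Northern Lights): author_id=1 -> matches Mitchell
  - book 8 (Falling Leaves): author_id=4 -> matches Wright
So 2 of 8 rows are dropped.

SQL:
SELECT a.title, b.name AS author
FROM books a
INNER JOIN authors b ON a.author_id = b.id

Result:
title           | author  
----------------+---------
Hollow Hills    | Scott   
Stone Bridges   | Scott   
The Glass Key   | Mitchell
Winter Gardens  | Brown   
Northern Lights | Mitchell
Falling Leaves  | Wright  


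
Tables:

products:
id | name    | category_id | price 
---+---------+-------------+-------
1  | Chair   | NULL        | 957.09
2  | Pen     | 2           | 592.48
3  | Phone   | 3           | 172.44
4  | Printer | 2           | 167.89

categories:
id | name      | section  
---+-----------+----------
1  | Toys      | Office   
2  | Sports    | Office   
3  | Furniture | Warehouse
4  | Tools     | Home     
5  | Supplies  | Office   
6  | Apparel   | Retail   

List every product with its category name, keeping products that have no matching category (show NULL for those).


LEFT JOIN keeps every row from products (the left table); where category_id has no match in categories, the category columns become NULL. Walk through each product:
  - product 1 (Chair): category_id=NULL, no match -> kept with NULL
  - product 2 (Pen): category_id=2 -> matches Sports
  - product 3 (Phone): category_id=3 -> matches Furniture
  - product 4 (Printer): category_id=2 -> matches Sports
All 4 rows appear; 1 has NULL category.

SQL:
SELECT a.name, b.name AS category
FROM products a
LEFT JOIN categories b ON a.category_id = b.id

Result:
name    | category 
--------+----------
Chair   | NULL     
Pen     | Sports   
Phone   | Furniture
Printer | Sports   


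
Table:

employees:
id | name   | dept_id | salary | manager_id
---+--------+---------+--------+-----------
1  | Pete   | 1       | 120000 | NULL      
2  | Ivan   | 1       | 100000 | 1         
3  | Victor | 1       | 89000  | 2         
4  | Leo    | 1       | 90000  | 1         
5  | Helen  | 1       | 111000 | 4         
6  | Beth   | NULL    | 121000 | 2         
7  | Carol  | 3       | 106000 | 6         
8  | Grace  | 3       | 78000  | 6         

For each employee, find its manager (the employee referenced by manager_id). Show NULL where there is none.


This is a self-join: employees is joined to a second copy of itself, matching each row's manager_id to another row's id. Use LEFT JOIN so rows with manager_id=NULL are kept.
  - employee 1 (Pete): manager_id=NULL -> NULL
  - employee 2 (Ivan): manager_id=1 -> Pete
  - employee 3 (Victor): manager_id=2 -> Ivan
  - employee 4 (Leo): manager_id=1 -> Pete
  - employee 5 (Helen): manager_id=4 -> Leo
  - employee 6 (Beth): manager_id=2 -> Ivan
  - employee 7 (Carol): manager_id=6 -> Beth
  - employee 8 (Grace): manager_id=6 -> Beth

SQL:
SELECT a.name AS item, b.name AS manager
FROM employees a
LEFT JOIN employees b ON a.manager_id = b.id

Result:
item   | manager
-------+--------
Pete   | NULL   
Ivan   | Pete   
Victor | Ivan   
Leo    | Pete   
Helen  | Leo    
Beth   | Ivan   
Carol  | Beth   
Grace  | Beth   


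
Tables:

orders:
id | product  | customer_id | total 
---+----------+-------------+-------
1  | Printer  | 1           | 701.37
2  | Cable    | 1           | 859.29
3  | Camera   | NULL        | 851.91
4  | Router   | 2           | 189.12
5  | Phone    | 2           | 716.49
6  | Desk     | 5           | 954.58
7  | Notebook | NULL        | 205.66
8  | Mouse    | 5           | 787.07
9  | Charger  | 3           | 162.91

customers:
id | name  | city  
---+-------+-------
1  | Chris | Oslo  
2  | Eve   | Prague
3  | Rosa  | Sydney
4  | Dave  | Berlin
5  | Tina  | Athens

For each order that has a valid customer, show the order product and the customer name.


INNER JOIN keeps only orders rows whose customer_id matches an id in customers. Walk through each order:
  - order 1 (Printer): customer_id=1 -> matches Chris
  - order 2 (Cable): customer_id=1 -> matches Chris
  - order 3 (Camera): customer_id=NULL, no match -> dropped
  - order 4 (Router): customer_id=2 -> matches Eve
  - order 5 (Phone): customer_id=2 -> matches Eve
  - order 6 (Desk): customer_id=5 -> matches Tina
  - order 7 (Notebook): customer_id=NULL, no match -> dropped
  - order 8 (Mouse): customer_id=5 -> matches Tina
  - order 9 (Charger): customer_id=3 -> matches Rosa
So 2 of 9 rows are dropped.

SQL:
SELECT a.product, b.name AS customer
FROM orders a
INNER JOIN customers b ON a.customer_id = b.id

Result:
product | customer
--------+---------
Printer | Chris   
Cable   | Chris   
Router  | Eve     
Phone   | Eve     
Desk    | Tina    
Mouse   | Tina    
Charger | Rosa    


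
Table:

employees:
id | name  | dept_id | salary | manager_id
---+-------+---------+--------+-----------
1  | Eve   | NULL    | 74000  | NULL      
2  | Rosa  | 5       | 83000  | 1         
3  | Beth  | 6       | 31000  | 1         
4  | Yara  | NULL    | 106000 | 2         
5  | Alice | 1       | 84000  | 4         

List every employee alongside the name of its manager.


This is a self-join: employees is joined to a second copy of itself, matching each row's manager_id to another row's id. Use LEFT JOIN so rows with manager_id=NULL are kept.
  - employee 1 (Eve): manager_id=NULL -> NULL
  - employee 2 (Rosa): manager_id=1 -> Eve
  - employee 3 (Beth): manager_id=1 -> Eve
  - employee 4 (Yara): manager_id=2 -> Rosa
  - employee 5 (Alice): manager_id=4 -> Yara

SQL:
SELECT a.name AS item, b.name AS manager
FROM employees a
LEFT JOIN employees b ON a.manager_id = b.id

Result:
item  | manager
------+--------
Eve   | NULL   
Rosa  | Eve    
Beth  | Eve    
Yara  | Rosa   
Alice | Yara   


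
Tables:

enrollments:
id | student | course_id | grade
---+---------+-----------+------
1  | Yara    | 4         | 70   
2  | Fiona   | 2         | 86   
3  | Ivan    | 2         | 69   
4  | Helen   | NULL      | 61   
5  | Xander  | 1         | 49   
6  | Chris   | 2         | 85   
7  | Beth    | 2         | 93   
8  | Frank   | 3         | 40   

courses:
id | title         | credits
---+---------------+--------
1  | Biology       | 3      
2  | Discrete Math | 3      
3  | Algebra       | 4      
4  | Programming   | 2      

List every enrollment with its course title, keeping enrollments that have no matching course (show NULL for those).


LEFT JOIN keeps every row from enrollments (the left table); where course_id has no match in courses, the course columns become NULL. Walk through each enrollment:
  - enrollment 1 (Yara): course_id=4 -> matches Programming
  - enrollment 2 (Fiona): course_id=2 -> matches Discrete Math
  - enrollment 3 (Ivan): course_id=2 -> matches Discrete Math
  - enrollment 4 (Helen): course_id=NULL, no match -> kept with NULL
  - enrollment 5 (Xander): course_id=1 -> matches Biology
  - enrollment 6 (Chris): course_id=2 -> matches Discrete Math
  - enrollment 7 (Beth): course_id=2 -> matches Discrete Math
  - enrollment 8 (Frank): course_id=3 -> matches Algebra
All 8 rows appear; 1 has NULL course.

SQL:
SELECT a.student, b.title AS course
FROM enrollments a
LEFT JOIN courses b ON a.course_id = b.id

Result:
student | course       
--------+--------------
Yara    | Programming  
Fiona   | Discrete Math
Ivan    | Discrete Math
Helen   | NULL         
Xander  | Biology      
Chris   | Discrete Math
Beth    | Discrete Math
Frank   | Algebra      


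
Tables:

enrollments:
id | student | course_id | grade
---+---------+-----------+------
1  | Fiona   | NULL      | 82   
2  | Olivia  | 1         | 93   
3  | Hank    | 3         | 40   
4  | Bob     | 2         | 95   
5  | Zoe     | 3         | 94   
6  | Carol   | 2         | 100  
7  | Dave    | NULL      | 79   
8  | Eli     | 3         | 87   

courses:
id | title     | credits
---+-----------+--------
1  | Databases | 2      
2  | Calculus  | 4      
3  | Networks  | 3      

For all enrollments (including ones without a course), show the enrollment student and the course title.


LEFT JOIN keeps every row from enrollments (the left table); where course_id has no match in courses, the course columns become NULL. Walk through each enrollment:
  - enrollment 1 (Fiona): course_id=NULL, no match -> kept with NULL
  - enrollment 2 (Olivia): course_id=1 -> matches Databases
  - enrollment 3 (Hank): course_id=3 -> matches Networks
  - enrollment 4 (Bob): course_id=2 -> matches Calculus
  - enrollment 5 (Zoe): course_id=3 -> matches Networks
  - enrollment 6 (Carol): course_id=2 -> matches Calculus
  - enrollment 7 (Dave): course_id=NULL, no match -> kept with NULL
  - enrollment 8 (Eli): course_id=3 -> matches Networks
All 8 rows appear; 2 have NULL course.

SQL:
SELECT a.student, b.title AS course
FROM enrollments a
LEFT JOIN courses b ON a.course_id = b.id

Result:
student | course   
--------+----------
Fiona   | NULL     
Olivia  | Databases
Hank    | Networks 
Bob     | Calculus 
Zoe     | Networks 
Carol   | Calculus 
Dave    | NULL     
Eli     | Networks 


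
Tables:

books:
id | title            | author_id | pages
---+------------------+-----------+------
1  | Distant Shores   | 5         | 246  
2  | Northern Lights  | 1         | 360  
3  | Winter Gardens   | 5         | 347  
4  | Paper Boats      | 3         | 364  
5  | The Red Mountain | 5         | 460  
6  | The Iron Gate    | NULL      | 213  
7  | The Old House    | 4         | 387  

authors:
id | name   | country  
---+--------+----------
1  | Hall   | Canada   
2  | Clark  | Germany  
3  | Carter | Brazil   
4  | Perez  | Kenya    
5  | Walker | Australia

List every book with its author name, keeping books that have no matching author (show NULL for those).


LEFT JOIN keeps every row from books (the left table); where author_id has no match in authors, the author columns become NULL. Walk through each book:
  - book 1 (Distant Shores): author_id=5 -> matches Walker
  - book 2 (Northern Lights): author_id=1 -> matches Hall
  - book 3 (Winter Gardens): author_id=5 -> matches Walker
  - book 4 (Paper Boats): author_id=3 -> matches Carter
  - book 5 (The Red Mountain): author_id=5 -> matches Walker
  - book 6 (The Iron Gate): author_id=NULL, no match -> kept with NULL
  - book 7 (The Old House): author_id=4 -> matches Perez
All 7 rows appear; 1 has NULL author.

SQL:
SELECT a.title, b.name AS author
FROM books a
LEFT JOIN authors b ON a.author_id = b.id

Result:
title            | author
-----------------+-------
Distant Shores   | Walker
Northern Lights  | Hall  
Winter Gardens   | Walker
Paper Boats      | Carter
The Red Mountain | Walker
The Iron Gate    | NULL  
The Old House    | Perez 


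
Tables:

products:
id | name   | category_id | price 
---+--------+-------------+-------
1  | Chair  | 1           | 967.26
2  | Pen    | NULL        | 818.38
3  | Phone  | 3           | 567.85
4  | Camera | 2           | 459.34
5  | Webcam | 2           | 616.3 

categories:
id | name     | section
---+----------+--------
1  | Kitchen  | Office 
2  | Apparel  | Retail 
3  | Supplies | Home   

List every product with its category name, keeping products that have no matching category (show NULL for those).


LEFT JOIN keeps every row from products (the left table); where category_id has no match in categories, the category columns become NULL. Walk through each product:
  - product 1 (Chair): category_id=1 -> matches Kitchen
  - product 2 (Pen): category_id=NULL, no match -> kept with NULL
  - product 3 (Phone): category_id=3 -> matches Supplies
  - product 4 (Camera): category_id=2 -> matches Apparel
  - product 5 (Webcam): category_id=2 -> matches Apparel
All 5 rows appear; 1 has NULL category.

SQL:
SELECT a.name, b.name AS category
FROM products a
LEFT JOIN categories b ON a.category_id = b.id

Result:
name   | category
-------+---------
Chair  | Kitchen 
Pen    | NULL    
Phone  | Supplies
Camera | Apparel 
Webcam | Apparel 


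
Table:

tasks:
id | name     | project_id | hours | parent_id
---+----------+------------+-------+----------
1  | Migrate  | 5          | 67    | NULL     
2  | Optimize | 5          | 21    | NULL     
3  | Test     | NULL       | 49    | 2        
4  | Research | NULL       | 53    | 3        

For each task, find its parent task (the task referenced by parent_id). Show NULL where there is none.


This is a self-join: tasks is joined to a second copy of itself, matching each row's parent_id to another row's id. Use LEFT JOIN so rows with parent_id=NULL are kept.
  - task 1 (Migrate): parent_id=NULL -> NULL
  - task 2 (Optimize): parent_id=NULL -> NULL
  - task 3 (Test): parent_id=2 -> Optimize
  - task 4 (Research): parent_id=3 -> Test

SQL:
SELECT a.name AS item, b.name AS parent
FROM tasks a
LEFT JOIN tasks b ON a.parent_id = b.id

Result:
item     | parent  
---------+---------
Migrate  | NULL    
Optimize | NULL    
Test     | Optimize
Research | Test    


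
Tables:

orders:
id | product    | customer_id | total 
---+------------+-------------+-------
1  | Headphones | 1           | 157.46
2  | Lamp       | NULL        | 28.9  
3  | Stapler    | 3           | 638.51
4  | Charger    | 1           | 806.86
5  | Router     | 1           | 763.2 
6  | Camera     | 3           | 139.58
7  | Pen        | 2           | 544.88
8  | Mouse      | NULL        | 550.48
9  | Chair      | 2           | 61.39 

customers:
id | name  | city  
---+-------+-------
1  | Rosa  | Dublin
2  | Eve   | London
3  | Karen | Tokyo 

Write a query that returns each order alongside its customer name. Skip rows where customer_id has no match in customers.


INNER JOIN keeps only orders rows whose customer_id matches an id in customers. Walk through each order:
  - order 1 (Headphones): customer_id=1 -> matches Rosa
  - order 2 (Lamp): customer_id=NULL, no match -> dropped
  - order 3 (Stapler): customer_id=3 -> matches Karen
  - order 4 (Charger): customer_id=1 -> matches Rosa
  - order 5 (Router): customer_id=1 -> matches Rosa
  - order 6 (Camera): customer_id=3 -> matches Karen
  - order 7 (Pen): customer_id=2 -> matches Eve
  - order 8 (Mouse): customer_id=NULL, no match -> dropped
  - order 9 (Chair): customer_id=2 -> matches Eve
So 2 of 9 rows are dropped.

SQL:
SELECT a.product, b.name AS customer
FROM orders a
INNER JOIN customers b ON a.customer_id = b.id

Result:
product    | customer
-----------+---------
Headphones | Rosa    
Stapler    | Karen   
Charger    | Rosa    
Router     | Rosa    
Camera     | Karen   
Pen        | Eve     
Chair      | Eve     


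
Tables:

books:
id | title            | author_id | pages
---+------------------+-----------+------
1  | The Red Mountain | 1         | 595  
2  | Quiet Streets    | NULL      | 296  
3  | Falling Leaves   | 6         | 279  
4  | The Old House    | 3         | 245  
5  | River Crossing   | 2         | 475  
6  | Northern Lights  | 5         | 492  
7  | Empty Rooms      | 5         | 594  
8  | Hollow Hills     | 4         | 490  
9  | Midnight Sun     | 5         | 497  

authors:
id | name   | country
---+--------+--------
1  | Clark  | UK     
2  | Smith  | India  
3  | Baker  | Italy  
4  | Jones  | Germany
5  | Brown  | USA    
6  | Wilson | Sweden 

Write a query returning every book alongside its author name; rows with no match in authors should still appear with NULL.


LEFT JOIN keeps every row from books (the left table); where author_id has no match in authors, the author columns become NULL. Walk through each book:
  - book 1 (The Red Mountain): author_id=1 -> matches Clark
  - book 2 (Quiet Streets): author_id=NULL, no match -> kept with NULL
  - book 3 (Falling Leaves): author_id=6 -> matches Wilson
  - book 4 (The Old House): author_id=3 -> matches Baker
  - book 5 (River Crossing): author_id=2 -> matches Smith
  - book 6 (Northern Lights): author_id=5 -> matches Brown
  - book 7 (Empty Rooms): author_id=5 -> matches Brown
  - book 8 (Hollow Hills): author_id=4 -> matches Jones
  - book 9 (Midnight Sun): author_id=5 -> matches Brown
All 9 rows appear; 1 has NULL author.

SQL:
SELECT a.title, b.name AS author
FROM books a
LEFT JOIN authors b ON a.author_id = b.id

Result:
title            | author
-----------------+-------
The Red Mountain | Clark 
Quiet Streets    | NULL  
Falling Leaves   | Wilson
The Old House    | Baker 
River Crossing   | Smith 
Northern Lights  | Brown 
Empty Rooms      | Brown 
Hollow Hills     | Jones 
Midnight Sun     | Brown 


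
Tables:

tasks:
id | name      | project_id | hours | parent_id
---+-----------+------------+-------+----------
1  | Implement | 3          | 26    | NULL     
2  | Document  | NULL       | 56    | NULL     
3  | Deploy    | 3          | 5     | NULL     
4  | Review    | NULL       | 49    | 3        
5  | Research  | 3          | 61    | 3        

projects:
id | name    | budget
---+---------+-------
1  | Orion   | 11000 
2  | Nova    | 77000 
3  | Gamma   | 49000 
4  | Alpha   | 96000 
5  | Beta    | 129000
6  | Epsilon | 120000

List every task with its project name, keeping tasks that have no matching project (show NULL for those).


LEFT JOIN keeps every row from tasks (the left table); where project_id has no match in projects, the project columns become NULL. Walk through each task:
  - task 1 (Implement): project_id=3 -> matches Gamma
  - task 2 (Document): project_id=NULL, no match -> kept with NULL
  - task 3 (Deploy): project_id=3 -> matches Gamma
  - task 4 (Review): project_id=NULL, no match -> kept with NULL
  - task 5 (Research): project_id=3 -> matches Gamma
All 5 rows appear; 2 have NULL project.

SQL:
SELECT a.name, b.name AS project
FROM tasks a
LEFT JOIN projects b ON a.project_id = b.id

Result:
name      | project
----------+--------
Implement | Gamma  
Document  | NULL   
Deploy    | Gamma  
Review    | NULL   
Research  | Gamma  


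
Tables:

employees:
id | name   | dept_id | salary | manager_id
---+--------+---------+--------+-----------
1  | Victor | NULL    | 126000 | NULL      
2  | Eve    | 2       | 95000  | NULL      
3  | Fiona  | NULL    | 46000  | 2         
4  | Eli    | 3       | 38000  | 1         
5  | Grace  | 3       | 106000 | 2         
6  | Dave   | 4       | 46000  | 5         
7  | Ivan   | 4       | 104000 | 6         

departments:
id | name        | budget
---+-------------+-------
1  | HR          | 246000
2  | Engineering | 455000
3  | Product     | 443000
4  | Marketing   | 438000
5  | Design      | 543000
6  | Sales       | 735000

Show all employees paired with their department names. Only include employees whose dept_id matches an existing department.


INNER JOIN keeps only employees rows whose dept_id matches an id in departments. Walk through each employee:
  - employee 1 (Victor): dept_id=NULL, no match -> dropped
  - employee 2 (Eve): dept_id=2 -> matches Engineering
  - employee 3 (Fiona): dept_id=NULL, no match -> dropped
  - employee 4 (Eli): dept_id=3 -> matches Product
  - employee 5 (Grace): dept_id=3 -> matches Product
  - employee 6 (Dave): dept_id=4 -> matches Marketing
  - employee 7 (Ivan): dept_id=4 -> matches Marketing
So 2 of 7 rows are dropped.

SQL:
SELECT a.name, b.name AS department
FROM employees a
INNER JOIN departments b ON a.dept_id = b.id

Result:
name  | department 
------+------------
Eve   | Engineering
Eli   | Product    
Grace | Product    
Dave  | Marketing  
Ivan  | Marketing  


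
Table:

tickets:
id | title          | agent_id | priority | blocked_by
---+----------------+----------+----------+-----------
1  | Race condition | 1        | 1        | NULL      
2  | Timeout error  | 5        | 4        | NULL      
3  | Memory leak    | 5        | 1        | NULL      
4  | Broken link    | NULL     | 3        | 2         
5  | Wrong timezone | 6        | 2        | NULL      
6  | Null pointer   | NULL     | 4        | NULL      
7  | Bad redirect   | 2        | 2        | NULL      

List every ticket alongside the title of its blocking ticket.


This is a self-join: tickets is joined to a second copy of itself, matching each row's blocked_by to another row's id. Use LEFT JOIN so rows with blocked_by=NULL are kept.
  - ticket 1 (Race condition): blocked_by=NULL -> NULL
  - ticket 2 (Timeout error): blocked_by=NULL -> NULL
  - ticket 3 (Memory leak): blocked_by=NULL -> NULL
  - ticket 4 (Broken link): blocked_by=2 -> Timeout error
  - ticket 5 (Wrong timezone): blocked_by=NULL -> NULL
  - ticket 6 (Null pointer): blocked_by=NULL -> NULL
  - ticket 7 (Bad redirect): blocked_by=NULL -> NULL

SQL:
SELECT a.title AS item, b.title AS blocked_by
FROM tickets a
LEFT JOIN tickets b ON a.blocked_by = b.id

Result:
item           | blocked_by   
---------------+--------------
Race condition | NULL         
Timeout error  | NULL         
Memory leak    | NULL         
Broken link    | Timeout error
Wrong timezone | NULL         
Null pointer   | NULL         
Bad redirect   | NULL         


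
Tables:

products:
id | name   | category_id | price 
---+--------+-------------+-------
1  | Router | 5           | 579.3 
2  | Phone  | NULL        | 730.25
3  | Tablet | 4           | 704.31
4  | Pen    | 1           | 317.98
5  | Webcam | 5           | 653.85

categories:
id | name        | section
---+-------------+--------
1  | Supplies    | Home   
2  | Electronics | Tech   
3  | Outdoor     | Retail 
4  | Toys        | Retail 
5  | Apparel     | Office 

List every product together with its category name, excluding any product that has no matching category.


INNER JOIN keeps only products rows whose category_id matches an id in categories. Walk through each product:
  - product 1 (Router): category_id=5 -> matches Apparel
  - product 2 (Phone): category_id=NULL, no match -> dropped
  - product 3 (Tablet): category_id=4 -> matches Toys
  - product 4 (Pen): category_id=1 -> matches Supplies
  - product 5 (Webcam): category_id=5 -> matches Apparel
So 1 of 5 rows is dropped.

SQL:
SELECT a.name, b.name AS category
FROM products a
INNER JOIN categories b ON a.category_id = b.id

Result:
name   | category
-------+---------
Router | Apparel 
Tablet | Toys    
Pen    | Supplies
Webcam | Apparel 


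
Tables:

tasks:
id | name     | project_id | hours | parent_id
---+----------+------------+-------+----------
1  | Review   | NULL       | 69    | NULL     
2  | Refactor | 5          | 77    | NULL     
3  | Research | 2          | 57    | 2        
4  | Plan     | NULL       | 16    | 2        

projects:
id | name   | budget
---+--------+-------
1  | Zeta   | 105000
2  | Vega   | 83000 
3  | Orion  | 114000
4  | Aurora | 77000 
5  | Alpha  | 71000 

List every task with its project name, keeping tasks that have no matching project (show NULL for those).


LEFT JOIN keeps every row from tasks (the left table); where project_id has no match in projects, the project columns become NULL. Walk through each task:
  - task 1 (Review): project_id=NULL, no match -> kept with NULL
  - task 2 (Refactor): project_id=5 -> matches Alpha
  - task 3 (Research): project_id=2 -> matches Vega
  - task 4 (Plan): project_id=NULL, no match -> kept with NULL
All 4 rows appear; 2 have NULL project.

SQL:
SELECT a.name, b.name AS project
FROM tasks a
LEFT JOIN projects b ON a.project_id = b.id

Result:
name     | project
---------+--------
Review   | NULL   
Refactor | Alpha  
Research | Vega   
Plan     | NULL   


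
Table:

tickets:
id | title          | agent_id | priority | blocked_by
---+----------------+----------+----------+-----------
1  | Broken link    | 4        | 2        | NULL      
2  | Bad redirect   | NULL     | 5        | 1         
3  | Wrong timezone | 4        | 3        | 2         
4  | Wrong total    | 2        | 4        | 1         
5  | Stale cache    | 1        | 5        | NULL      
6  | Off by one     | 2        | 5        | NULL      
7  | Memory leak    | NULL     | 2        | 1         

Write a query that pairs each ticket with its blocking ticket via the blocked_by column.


This is a self-join: tickets is joined to a second copy of itself, matching each row's blocked_by to another row's id. Use LEFT JOIN so rows with blocked_by=NULL are kept.
  - ticket 1 (Broken link): blocked_by=NULL -> NULL
  - ticket 2 (Bad redirect): blocked_by=1 -> Broken link
  - ticket 3 (Wrong timezone): blocked_by=2 -> Bad redirect
  - ticket 4 (Wrong total): blocked_by=1 -> Broken link
  - ticket 5 (Stale cache): blocked_by=NULL -> NULL
  - ticket 6 (Off by one): blocked_by=NULL -> NULL
  - ticket 7 (Memory leak): blocked_by=1 -> Broken link

SQL:
SELECT a.title AS item, b.title AS blocked_by
FROM tickets a
LEFT JOIN tickets b ON a.blocked_by = b.id

Result:
item           | blocked_by  
---------------+-------------
Broken link    | NULL        
Bad redirect   | Broken link 
Wrong timezone | Bad redirect
Wrong total    | Broken link 
Stale cache    | NULL        
Off by one     | NULL        
Memory leak    | Broken link 


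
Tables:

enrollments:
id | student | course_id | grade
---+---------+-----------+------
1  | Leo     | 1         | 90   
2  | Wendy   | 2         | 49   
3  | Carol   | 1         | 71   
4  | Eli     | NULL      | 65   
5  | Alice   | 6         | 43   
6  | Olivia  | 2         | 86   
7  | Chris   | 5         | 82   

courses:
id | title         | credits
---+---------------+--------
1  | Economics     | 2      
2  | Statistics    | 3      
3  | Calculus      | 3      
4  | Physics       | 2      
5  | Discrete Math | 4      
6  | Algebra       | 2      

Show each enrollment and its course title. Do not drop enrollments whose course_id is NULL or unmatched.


LEFT JOIN keeps every row from enrollments (the left table); where course_id has no match in courses, the course columns become NULL. Walk through each enrollment:
  - enrollment 1 (Leo): course_id=1 -> matches Economics
  - enrollment 2 (Wendy): course_id=2 -> matches Statistics
  - enrollment 3 (Carol): course_id=1 -> matches Economics
  - enrollment 4 (Eli): course_id=NULL, no match -> kept with NULL
  - enrollment 5 (Alice): course_id=6 -> matches Algebra
  - enrollment 6 (Olivia): course_id=2 -> matches Statistics
  - enrollment 7 (Chris): course_id=5 -> matches Discrete Math
All 7 rows appear; 1 has NULL course.

SQL:
SELECT a.student, b.title AS course
FROM enrollments a
LEFT JOIN courses b ON a.course_id = b.id

Result:
student | course       
--------+--------------
Leo     | Economics    
Wendy   | Statistics   
Carol   | Economics    
Eli     | NULL         
Alice   | Algebra      
Olivia  | Statistics   
Chris   | Discrete Math


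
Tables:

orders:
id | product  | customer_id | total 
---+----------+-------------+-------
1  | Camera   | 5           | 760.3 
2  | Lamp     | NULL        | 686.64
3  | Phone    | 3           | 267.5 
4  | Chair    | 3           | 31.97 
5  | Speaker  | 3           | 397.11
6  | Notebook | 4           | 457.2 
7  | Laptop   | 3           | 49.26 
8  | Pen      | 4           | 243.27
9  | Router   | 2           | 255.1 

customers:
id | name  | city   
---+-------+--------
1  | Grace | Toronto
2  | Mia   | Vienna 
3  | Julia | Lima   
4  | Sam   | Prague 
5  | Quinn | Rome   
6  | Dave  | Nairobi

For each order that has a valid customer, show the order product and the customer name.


INNER JOIN keeps only orders rows whose customer_id matches an id in customers. Walk through each order:
  - order 1 (Camera): customer_id=5 -> matches Quinn
  - order 2 (Lamp): customer_id=NULL, no match -> dropped
  - order 3 (Phone): customer_id=3 -> matches Julia
  - order 4 (Chair): customer_id=3 -> matches Julia
  - order 5 (Speaker): customer_id=3 -> matches Julia
  - order 6 (Notebook): customer_id=4 -> matches Sam
  - order 7 (Laptop): customer_id=3 -> matches Julia
  - order 8 (Pen): customer_id=4 -> matches Sam
  - order 9 (Router): customer_id=2 -> matches Mia
So 1 of 9 rows is dropped.

SQL:
SELECT a.product, b.name AS customer
FROM orders a
INNER JOIN customers b ON a.customer_id = b.id

Result:
product  | customer
---------+---------
Camera   | Quinn   
Phone    | Julia   
Chair    | Julia   
Speaker  | Julia   
Notebook | Sam     
Laptop   | Julia   
Pen      | Sam     
Router   | Mia     


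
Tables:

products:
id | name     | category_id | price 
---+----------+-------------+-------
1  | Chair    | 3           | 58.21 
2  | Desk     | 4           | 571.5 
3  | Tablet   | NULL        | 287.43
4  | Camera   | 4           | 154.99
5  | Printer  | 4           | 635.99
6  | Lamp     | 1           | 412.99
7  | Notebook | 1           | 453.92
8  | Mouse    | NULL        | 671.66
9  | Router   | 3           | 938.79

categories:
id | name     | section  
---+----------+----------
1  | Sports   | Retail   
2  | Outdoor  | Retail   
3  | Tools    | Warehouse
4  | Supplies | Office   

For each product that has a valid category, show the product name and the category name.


INNER JOIN keeps only products rows whose category_id matches an id in categories. Walk through each product:
  - product 1 (Chair): category_id=3 -> matches Tools
  - product 2 (Desk): category_id=4 -> matches Supplies
  - product 3 (Tablet): category_id=NULL, no match -> dropped
  - product 4 (Camera): category_id=4 -> matches Supplies
  - product 5 (Printer): category_id=4 -> matches Supplies
  - product 6 (Lamp): category_id=1 -> matches Sports
  - product 7 (Notebook): category_id=1 -> matches Sports
  - product 8 (Mouse): category_id=NULL, no match -> dropped
  - product 9 (Router): category_id=3 -> matches Tools
So 2 of 9 rows are dropped.

SQL:
SELECT a.name, b.name AS category
FROM products a
INNER JOIN categories b ON a.category_id = b.id

Result:
name     | category
---------+---------
Chair    | Tools   
Desk     | Supplies
Camera   | Supplies
Printer  | Supplies
Lamp     | Sports  
Notebook | Sports  
Router   | Tools   


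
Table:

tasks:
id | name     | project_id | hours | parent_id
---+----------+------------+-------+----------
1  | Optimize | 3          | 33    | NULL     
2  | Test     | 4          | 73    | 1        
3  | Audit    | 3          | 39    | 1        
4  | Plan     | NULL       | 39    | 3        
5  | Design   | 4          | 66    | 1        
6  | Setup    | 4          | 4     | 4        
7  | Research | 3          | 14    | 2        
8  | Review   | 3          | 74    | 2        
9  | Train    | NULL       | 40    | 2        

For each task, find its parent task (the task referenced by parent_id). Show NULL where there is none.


This is a self-join: tasks is joined to a second copy of itself, matching each row's parent_id to another row's id. Use LEFT JOIN so rows with parent_id=NULL are kept.
  - task 1 (Optimize): parent_id=NULL -> NULL
  - task 2 (Test): parent_id=1 -> Optimize
  - task 3 (Audit): parent_id=1 -> Optimize
  - task 4 (Plan): parent_id=3 -> Audit
  - task 5 (Design): parent_id=1 -> Optimize
  - task 6 (Setup): parent_id=4 -> Plan
  - task 7 (Research): parent_id=2 -> Test
  - task 8 (Review): parent_id=2 -> Test
  - task 9 (Train): parent_id=2 -> Test

SQL:
SELECT a.name AS item, b.name AS parent
FROM tasks a
LEFT JOIN tasks b ON a.parent_id = b.id

Result:
item     | parent  
---------+---------
Optimize | NULL    
Test     | Optimize
Audit    | Optimize
Plan     | Audit   
Design   | Optimize
Setup    | Plan    
Research | Test    
Review   | Test    
Train    | Test    


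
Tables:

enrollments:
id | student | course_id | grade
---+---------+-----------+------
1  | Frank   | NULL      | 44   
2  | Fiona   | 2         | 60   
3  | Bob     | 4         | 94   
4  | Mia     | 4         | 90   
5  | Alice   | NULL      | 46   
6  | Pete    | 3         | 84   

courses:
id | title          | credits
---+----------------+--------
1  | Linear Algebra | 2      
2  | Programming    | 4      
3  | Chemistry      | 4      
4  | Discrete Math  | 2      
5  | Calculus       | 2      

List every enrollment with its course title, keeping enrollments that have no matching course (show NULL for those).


LEFT JOIN keeps every row from enrollments (the left table); where course_id has no match in courses, the course columns become NULL. Walk through each enrollment:
  - enrollment 1 (Frank): course_id=NULL, no match -> kept with NULL
  - enrollment 2 (Fiona): course_id=2 -> matches Programming
  - enrollment 3 (Bob): course_id=4 -> matches Discrete Math
  - enrollment 4 (Mia): course_id=4 -> matches Discrete Math
  - enrollment 5 (Alice): course_id=NULL, no match -> kept with NULL
  - enrollment 6 (Pete): course_id=3 -> matches Chemistry
All 6 rows appear; 2 have NULL course.

SQL:
SELECT a.student, b.title AS course
FROM enrollments a
LEFT JOIN courses b ON a.course_id = b.id

Result:
student | course       
--------+--------------
Frank   | NULL         
Fiona   | Programming  
Bob     | Discrete Math
Mia     | Discrete Math
Alice   | NULL         
Pete    | Chemistry    


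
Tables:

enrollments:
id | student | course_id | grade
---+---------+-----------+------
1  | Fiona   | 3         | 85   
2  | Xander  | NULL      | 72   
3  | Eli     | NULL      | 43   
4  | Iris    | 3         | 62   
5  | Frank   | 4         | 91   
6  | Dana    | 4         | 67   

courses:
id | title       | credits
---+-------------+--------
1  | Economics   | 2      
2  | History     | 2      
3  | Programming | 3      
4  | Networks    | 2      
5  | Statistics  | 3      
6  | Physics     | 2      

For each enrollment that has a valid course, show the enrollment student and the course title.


INNER JOIN keeps only enrollments rows whose course_id matches an id in courses. Walk through each enrollment:
  - enrollment 1 (Fiona): course_id=3 -> matches Programming
  - enrollment 2 (Xander): course_id=NULL, no match -> dropped
  - enrollment 3 (Eli): course_id=NULL, no match -> dropped
  - enrollment 4 (Iris): course_id=3 -> matches Programming
  - enrollment 5 (Frank): course_id=4 -> matches Networks
  - enrollment 6 (Dana): course_id=4 -> matches Networks
So 2 of 6 rows are dropped.

SQL:
SELECT a.student, b.title AS course
FROM enrollments a
INNER JOIN courses b ON a.course_id = b.id

Result:
student | course     
--------+------------
Fiona   | Programming
Iris    | Programming
Frank   | Networks   
Dana    | Networks   


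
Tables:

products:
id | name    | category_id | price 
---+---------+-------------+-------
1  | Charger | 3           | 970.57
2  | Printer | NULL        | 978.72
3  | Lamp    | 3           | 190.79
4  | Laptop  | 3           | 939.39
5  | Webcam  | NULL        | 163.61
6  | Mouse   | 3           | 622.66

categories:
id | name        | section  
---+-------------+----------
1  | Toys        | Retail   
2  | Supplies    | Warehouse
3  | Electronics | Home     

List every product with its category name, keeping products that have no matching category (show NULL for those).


LEFT JOIN keeps every row from products (the left table); where category_id has no match in categories, the category columns become NULL. Walk through each product:
  - product 1 (Charger): category_id=3 -> matches Electronics
  - product 2 (Printer): category_id=NULL, no match -> kept with NULL
  - product 3 (Lamp): category_id=3 -> matches Electronics
  - product 4 (Laptop): category_id=3 -> matches Electronics
  - product 5 (Webcam): category_id=NULL, no match -> kept with NULL
  - product 6 (Mouse): category_id=3 -> matches Electronics
All 6 rows appear; 2 have NULL category.

SQL:
SELECT a.name, b.name AS category
FROM products a
LEFT JOIN categories b ON a.category_id = b.id

Result:
name    | category   
--------+------------
Charger | Electronics
Printer | NULL       
Lamp    | Electronics
Laptop  | Electronics
Webcam  | NULL       
Mouse   | Electronics


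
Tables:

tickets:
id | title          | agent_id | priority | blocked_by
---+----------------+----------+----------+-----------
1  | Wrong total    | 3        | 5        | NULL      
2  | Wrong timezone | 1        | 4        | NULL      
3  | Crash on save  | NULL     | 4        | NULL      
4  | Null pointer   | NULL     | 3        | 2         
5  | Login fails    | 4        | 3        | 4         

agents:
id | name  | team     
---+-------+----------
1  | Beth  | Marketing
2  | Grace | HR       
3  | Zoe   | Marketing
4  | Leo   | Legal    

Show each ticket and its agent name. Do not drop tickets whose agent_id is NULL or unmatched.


LEFT JOIN keeps every row from tickets (the left table); where agent_id has no match in agents, the agent columns become NULL. Walk through each ticket:
  - ticket 1 (Wrong total): agent_id=3 -> matches Zoe
  - ticket 2 (Wrong timezone): agent_id=1 -> matches Beth
  - ticket 3 (Crash on save): agent_id=NULL, no match -> kept with NULL
  - ticket 4 (Null pointer): agent_id=NULL, no match -> kept with NULL
  - ticket 5 (Login fails): agent_id=4 -> matches Leo
All 5 rows appear; 2 have NULL agent.

SQL:
SELECT a.title, b.name AS agent
FROM tickets a
LEFT JOIN agents b ON a.agent_id = b.id

Result:
title          | agent
---------------+------
Wrong total    | Zoe  
Wrong timezone | Beth 
Crash on save  | NULL 
Null pointer   | NULL 
Login fails    | Leo  
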